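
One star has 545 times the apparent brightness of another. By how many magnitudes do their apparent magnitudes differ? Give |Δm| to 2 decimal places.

|Δm| ≈ 6.84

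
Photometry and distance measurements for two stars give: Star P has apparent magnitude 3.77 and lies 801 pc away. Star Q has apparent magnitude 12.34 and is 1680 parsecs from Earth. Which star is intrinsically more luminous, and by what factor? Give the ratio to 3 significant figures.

Star P is more luminous, by a factor of 609.

Star P: M = m − 5 log₁₀ d + 5 = 3.77 − 5·2.9036 + 5 = -5.748
Star Q: M = m − 5 log₁₀ d + 5 = 12.34 − 5·3.2253 + 5 = 1.213
ΔM = M_P − M_Q = -5.748 − (1.213) = -6.962; smaller M is more luminous → Star P.
L ratio = 10^(0.4 |ΔM|) = 10^2.785 = 609.0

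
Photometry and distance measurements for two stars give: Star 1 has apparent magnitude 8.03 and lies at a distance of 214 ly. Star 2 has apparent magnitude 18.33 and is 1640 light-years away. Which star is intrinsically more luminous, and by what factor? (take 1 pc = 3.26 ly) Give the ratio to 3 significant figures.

Star 1 is more luminous, by a factor of 224.

Star 1: d = 214 ly / 3.26 = 65.64 pc
Star 1: M = m − 5 log₁₀ d + 5 = 8.03 − 5·1.8172 + 5 = 3.944
Star 2: d = 1640 ly / 3.26 = 503.1 pc
Star 2: M = m − 5 log₁₀ d + 5 = 18.33 − 5·2.7016 + 5 = 9.822
ΔM = M_1 − M_2 = 3.944 − (9.822) = -5.878; smaller M is more luminous → Star 1.
L ratio = 10^(0.4 |ΔM|) = 10^2.351 = 224.5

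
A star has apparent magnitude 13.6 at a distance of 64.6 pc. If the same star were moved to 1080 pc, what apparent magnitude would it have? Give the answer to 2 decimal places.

Flux ∝ 1/d², so Δm = 5 log₁₀(d₂/d₁) = 5 log₁₀(1080/64.6) = 6.116
m₂ = m₁ + Δm = 13.6 + (6.116) = 19.716

m ≈ 19.72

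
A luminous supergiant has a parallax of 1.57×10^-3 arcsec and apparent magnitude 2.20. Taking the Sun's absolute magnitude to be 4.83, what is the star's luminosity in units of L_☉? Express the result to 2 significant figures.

L/L_☉ ≈ 46000

d = 1/p = 1/1.57×10^-3″ = 636.9 pc
M = m − 5 log₁₀ d + 5 = 2.20 − 5·2.8041 + 5 = -6.821
M − M_☉ = -6.821 − 4.83 = -11.651
L/L_☉ = 10^(−0.4 × -11.651) = 45730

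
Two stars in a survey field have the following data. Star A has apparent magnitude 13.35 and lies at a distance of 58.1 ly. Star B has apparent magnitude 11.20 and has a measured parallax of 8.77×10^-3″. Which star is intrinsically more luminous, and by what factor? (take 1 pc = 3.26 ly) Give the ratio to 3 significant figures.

Star A: d = 58.1 ly / 3.26 = 17.82 pc
Star A: M = m − 5 log₁₀ d + 5 = 13.35 − 5·1.2510 + 5 = 12.095
Star B: d = 1/p = 1/8.77×10^-3″ = 114.0 pc
Star B: M = m − 5 log₁₀ d + 5 = 11.20 − 5·2.0570 + 5 = 5.915
ΔM = M_A − M_B = 12.095 − (5.915) = 6.180; smaller M is more luminous → Star B.
L ratio = 10^(0.4 |ΔM|) = 10^2.472 = 296.5

Star B is more luminous, by a factor of 297.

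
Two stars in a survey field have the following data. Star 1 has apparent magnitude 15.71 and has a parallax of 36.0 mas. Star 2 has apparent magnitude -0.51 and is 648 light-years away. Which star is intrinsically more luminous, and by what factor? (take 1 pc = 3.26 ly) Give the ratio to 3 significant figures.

Star 1: p = 36.0 mas = 0.0360″ → d = 1/p = 27.78 pc
Star 1: M = m − 5 log₁₀ d + 5 = 15.71 − 5·1.4437 + 5 = 13.492
Star 2: d = 648 ly / 3.26 = 198.8 pc
Star 2: M = m − 5 log₁₀ d + 5 = -0.51 − 5·2.2984 + 5 = -7.002
ΔM = M_1 − M_2 = 13.492 − (-7.002) = 20.493; smaller M is more luminous → Star 2.
L ratio = 10^(0.4 |ΔM|) = 10^8.197 = 1.575×10^8

Star 2 is more luminous, by a factor of 1.58×10^8.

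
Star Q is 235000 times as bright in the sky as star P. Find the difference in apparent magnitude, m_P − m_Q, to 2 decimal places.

Pogson: Δm = −2.5 log₁₀(ratio) = −2.5 log₁₀(235000) = −2.5 × 5.3711 = -13.428
Star Q is brighter so has the smaller magnitude: m_P − m_Q is positive.

m_P − m_Q ≈ 13.43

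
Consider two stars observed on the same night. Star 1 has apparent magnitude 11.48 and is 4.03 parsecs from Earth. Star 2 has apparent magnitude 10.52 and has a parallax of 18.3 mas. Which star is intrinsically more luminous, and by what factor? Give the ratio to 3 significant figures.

Star 2 is more luminous, by a factor of 445.

Star 1: M = m − 5 log₁₀ d + 5 = 11.48 − 5·0.6053 + 5 = 13.453
Star 2: p = 18.3 mas = 0.0183″ → d = 1/p = 54.64 pc
Star 2: M = m − 5 log₁₀ d + 5 = 10.52 − 5·1.7375 + 5 = 6.832
ΔM = M_1 − M_2 = 13.453 − (6.832) = 6.621; smaller M is more luminous → Star 2.
L ratio = 10^(0.4 |ΔM|) = 10^2.648 = 445.1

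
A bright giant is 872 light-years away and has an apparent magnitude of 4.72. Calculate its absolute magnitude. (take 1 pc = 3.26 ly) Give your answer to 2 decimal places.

M ≈ -2.42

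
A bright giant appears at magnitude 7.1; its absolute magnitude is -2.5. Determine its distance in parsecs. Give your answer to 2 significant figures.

d ≈ 830 pc

Distance modulus: m − M = 7.1 − (-2.5) = 9.600
m − M = 5 log₁₀ d − 5
log₁₀ d = (m − M)/5 + 1 = 2.9200
d = 10^2.9200 = 831.8 pc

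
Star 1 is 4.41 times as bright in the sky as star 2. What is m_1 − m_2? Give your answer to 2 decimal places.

Pogson: Δm = −2.5 log₁₀(ratio) = −2.5 log₁₀(4.41) = −2.5 × 0.6444 = -1.611
Star 1 is brighter, so it has the smaller magnitude: the difference is negative.

m_1 − m_2 ≈ -1.61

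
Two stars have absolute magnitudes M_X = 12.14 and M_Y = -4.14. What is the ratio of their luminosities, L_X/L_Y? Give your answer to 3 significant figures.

ΔM = M_X − M_Y = 16.28
L_X/L_Y = 10^(−0.4 ΔM) = 10^-6.512 = 3.076×10^-7

L_X/L_Y ≈ 3.08×10^-7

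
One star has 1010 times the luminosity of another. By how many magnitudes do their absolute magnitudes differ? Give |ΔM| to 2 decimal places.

|ΔM| ≈ 7.51

Pogson: ΔM = −2.5 log₁₀(ratio) = −2.5 log₁₀(1010) = −2.5 × 3.0043 = -7.511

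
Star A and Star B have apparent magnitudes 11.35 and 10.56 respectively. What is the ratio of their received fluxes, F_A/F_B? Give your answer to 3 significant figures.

Magnitude difference = 0.79
Flux ratio = 10^(−0.4 Δm) = 10^(−0.4 × 0.79) = 10^-0.316 = 0.4831

F_A/F_B ≈ 0.483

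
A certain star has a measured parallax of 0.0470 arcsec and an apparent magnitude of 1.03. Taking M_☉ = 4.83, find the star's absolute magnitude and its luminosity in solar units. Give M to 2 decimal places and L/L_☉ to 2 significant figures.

M ≈ -0.61; L/L_☉ ≈ 150

d = 1/p = 1/0.0470″ = 21.28 pc
M = m − 5 log₁₀ d + 5 = 1.03 − 5·1.3279 + 5 = -0.610
M − M_☉ = -0.610 − 4.83 = -5.440
L/L_☉ = 10^(−0.4 × -5.440) = 149.9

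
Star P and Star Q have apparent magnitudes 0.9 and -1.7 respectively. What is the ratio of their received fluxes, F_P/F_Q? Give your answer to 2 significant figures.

F_P/F_Q ≈ 0.091

Magnitude difference = 2.6
Flux ratio = 10^(−0.4 Δm) = 10^(−0.4 × 2.6) = 10^-1.040 = 0.09120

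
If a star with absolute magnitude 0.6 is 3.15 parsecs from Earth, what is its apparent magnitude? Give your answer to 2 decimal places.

m ≈ -1.91

m = M + 5 log₁₀ d − 5 = 0.6 + 5·0.4983 − 5 = -1.908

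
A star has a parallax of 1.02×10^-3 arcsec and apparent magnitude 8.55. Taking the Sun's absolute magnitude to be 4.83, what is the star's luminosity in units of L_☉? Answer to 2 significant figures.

d = 1/p = 1/1.02×10^-3″ = 980.4 pc
M = m − 5 log₁₀ d + 5 = 8.55 − 5·2.9914 + 5 = -1.407
M − M_☉ = -1.407 − 4.83 = -6.237
L/L_☉ = 10^(−0.4 × -6.237) = 312.5

L/L_☉ ≈ 310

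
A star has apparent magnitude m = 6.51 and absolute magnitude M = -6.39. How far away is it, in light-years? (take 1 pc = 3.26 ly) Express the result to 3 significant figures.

d ≈ 12400 ly

μ = m − M = 12.900
m − M = 5 log₁₀ d − 5
log₁₀ d = (m − M)/5 + 1 = 3.5800
d = 10^3.5800 = 3802 pc
= 12390 ly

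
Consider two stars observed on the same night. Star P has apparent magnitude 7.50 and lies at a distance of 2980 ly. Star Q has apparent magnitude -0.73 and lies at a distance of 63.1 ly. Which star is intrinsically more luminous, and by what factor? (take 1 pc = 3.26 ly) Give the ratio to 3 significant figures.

Star P is more luminous, by a factor of 1.14.

Star P: d = 2980 ly / 3.26 = 914.1 pc
Star P: M = m − 5 log₁₀ d + 5 = 7.50 − 5·2.9610 + 5 = -2.305
Star Q: d = 63.1 ly / 3.26 = 19.36 pc
Star Q: M = m − 5 log₁₀ d + 5 = -0.73 − 5·1.2868 + 5 = -2.164
ΔM = M_P − M_Q = -2.305 − (-2.164) = -0.141; smaller M is more luminous → Star P.
L ratio = 10^(0.4 |ΔM|) = 10^0.056 = 1.139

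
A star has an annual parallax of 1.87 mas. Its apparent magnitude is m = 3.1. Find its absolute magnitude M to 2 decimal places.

p = 1.87 mas = 1.87×10^-3″ → d = 1/p = 534.8 pc
5 log₁₀(d/10 pc) = 5 log₁₀(534.8) − 5 = 8.641
M = m − 5 log₁₀(d/10) = 3.1 − 8.641 = -5.541

M ≈ -5.54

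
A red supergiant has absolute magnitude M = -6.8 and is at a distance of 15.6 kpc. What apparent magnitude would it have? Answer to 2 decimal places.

d = 15.6 kpc = 15600 pc
m = M + 5 log₁₀ d − 5 = -6.8 + 5·4.1931 − 5 = 9.166

m ≈ 9.17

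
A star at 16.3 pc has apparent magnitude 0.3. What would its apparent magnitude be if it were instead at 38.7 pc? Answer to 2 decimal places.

m ≈ 2.18

Flux ∝ 1/d², so Δm = 5 log₁₀(d₂/d₁) = 5 log₁₀(38.7/16.3) = 1.878
m₂ = m₁ + Δm = 0.3 + (1.878) = 2.178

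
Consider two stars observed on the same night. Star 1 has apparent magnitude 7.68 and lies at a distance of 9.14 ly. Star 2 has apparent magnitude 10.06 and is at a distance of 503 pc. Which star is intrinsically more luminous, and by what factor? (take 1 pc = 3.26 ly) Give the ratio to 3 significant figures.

Star 2 is more luminous, by a factor of 3590.

Star 1: d = 9.14 ly / 3.26 = 2.804 pc
Star 1: M = m − 5 log₁₀ d + 5 = 7.68 − 5·0.4477 + 5 = 10.441
Star 2: M = m − 5 log₁₀ d + 5 = 10.06 − 5·2.7016 + 5 = 1.552
ΔM = M_1 − M_2 = 10.441 − (1.552) = 8.889; smaller M is more luminous → Star 2.
L ratio = 10^(0.4 |ΔM|) = 10^3.556 = 3595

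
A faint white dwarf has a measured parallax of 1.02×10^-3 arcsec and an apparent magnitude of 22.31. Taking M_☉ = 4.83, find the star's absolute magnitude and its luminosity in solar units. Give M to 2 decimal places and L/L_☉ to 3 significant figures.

M ≈ 12.35; L/L_☉ ≈ 9.79×10^-4

d = 1/p = 1/1.02×10^-3″ = 980.4 pc
M = m − 5 log₁₀ d + 5 = 22.31 − 5·2.9914 + 5 = 12.353
M − M_☉ = 12.353 − 4.83 = 7.523
L/L_☉ = 10^(−0.4 × 7.523) = 9.790×10^-4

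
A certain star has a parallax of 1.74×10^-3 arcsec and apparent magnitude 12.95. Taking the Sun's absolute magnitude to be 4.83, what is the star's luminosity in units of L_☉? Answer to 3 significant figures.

L/L_☉ ≈ 1.87

d = 1/p = 1/1.74×10^-3″ = 574.7 pc
M = m − 5 log₁₀ d + 5 = 12.95 − 5·2.7595 + 5 = 4.153
M − M_☉ = 4.153 − 4.83 = -0.677
L/L_☉ = 10^(−0.4 × -0.677) = 1.866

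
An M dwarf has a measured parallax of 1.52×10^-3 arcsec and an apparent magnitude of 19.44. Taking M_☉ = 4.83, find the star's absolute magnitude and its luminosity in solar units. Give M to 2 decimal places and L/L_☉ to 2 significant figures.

M ≈ 10.35; L/L_☉ ≈ 6.2×10^-3

d = 1/p = 1/1.52×10^-3″ = 657.9 pc
M = m − 5 log₁₀ d + 5 = 19.44 − 5·2.8182 + 5 = 10.349
M − M_☉ = 10.349 − 4.83 = 5.519
L/L_☉ = 10^(−0.4 × 5.519) = 6.199×10^-3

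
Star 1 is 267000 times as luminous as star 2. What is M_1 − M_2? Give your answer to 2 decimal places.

M_1 − M_2 ≈ -13.57

Pogson: ΔM = −2.5 log₁₀(ratio) = −2.5 log₁₀(267000) = −2.5 × 5.4265 = -13.566
Star 1 is brighter, so it has the smaller magnitude: the difference is negative.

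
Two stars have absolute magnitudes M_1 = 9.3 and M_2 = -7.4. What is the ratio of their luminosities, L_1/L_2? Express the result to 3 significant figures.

L_1/L_2 ≈ 2.09×10^-7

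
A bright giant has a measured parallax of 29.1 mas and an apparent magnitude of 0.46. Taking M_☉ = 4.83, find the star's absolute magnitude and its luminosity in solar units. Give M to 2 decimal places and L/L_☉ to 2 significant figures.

M ≈ -2.22; L/L_☉ ≈ 660

d = 1/p = 1000/29.1 mas = 34.36 pc
M = m − 5 log₁₀ d + 5 = 0.46 − 5·1.5361 + 5 = -2.221
M − M_☉ = -2.221 − 4.83 = -7.051
L/L_☉ = 10^(−0.4 × -7.051) = 661.0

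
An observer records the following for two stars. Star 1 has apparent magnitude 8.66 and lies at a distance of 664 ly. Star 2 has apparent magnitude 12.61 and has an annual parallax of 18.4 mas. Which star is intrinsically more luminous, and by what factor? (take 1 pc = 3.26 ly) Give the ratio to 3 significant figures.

Star 1 is more luminous, by a factor of 534.

Star 1: d = 664 ly / 3.26 = 203.7 pc
Star 1: M = m − 5 log₁₀ d + 5 = 8.66 − 5·2.3090 + 5 = 2.115
Star 2: p = 18.4 mas = 0.0184″ → d = 1/p = 54.35 pc
Star 2: M = m − 5 log₁₀ d + 5 = 12.61 − 5·1.7352 + 5 = 8.934
ΔM = M_1 − M_2 = 2.115 − (8.934) = -6.819; smaller M is more luminous → Star 1.
L ratio = 10^(0.4 |ΔM|) = 10^2.728 = 534.0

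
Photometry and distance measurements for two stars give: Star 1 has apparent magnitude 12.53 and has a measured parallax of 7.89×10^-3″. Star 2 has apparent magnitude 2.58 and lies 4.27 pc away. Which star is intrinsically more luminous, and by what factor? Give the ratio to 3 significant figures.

Star 2 is more luminous, by a factor of 10.8.

Star 1: d = 1/p = 1/7.89×10^-3″ = 126.7 pc
Star 1: M = m − 5 log₁₀ d + 5 = 12.53 − 5·2.1029 + 5 = 7.015
Star 2: M = m − 5 log₁₀ d + 5 = 2.58 − 5·0.6304 + 5 = 4.428
ΔM = M_1 − M_2 = 7.015 − (4.428) = 2.588; smaller M is more luminous → Star 2.
L ratio = 10^(0.4 |ΔM|) = 10^1.035 = 10.84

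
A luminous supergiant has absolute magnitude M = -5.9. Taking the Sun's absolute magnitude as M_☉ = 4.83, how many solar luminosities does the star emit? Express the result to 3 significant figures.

L/L_☉ ≈ 19600

M − M_☉ = -5.9 − 4.83 = -10.730
L/L_☉ = 10^(−0.4 (M − M_☉)) = 10^4.292 = 19590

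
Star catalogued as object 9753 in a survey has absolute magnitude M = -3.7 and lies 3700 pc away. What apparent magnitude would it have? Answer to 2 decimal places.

m = M + 5 log₁₀ d − 5 = -3.7 + 5·3.5682 − 5 = 9.141

m ≈ 9.14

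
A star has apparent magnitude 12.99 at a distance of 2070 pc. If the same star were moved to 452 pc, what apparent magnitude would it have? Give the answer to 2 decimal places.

Flux ∝ 1/d², so Δm = 5 log₁₀(d₂/d₁) = 5 log₁₀(452/2070) = -3.304
m₂ = m₁ + Δm = 12.99 + (-3.304) = 9.686

m ≈ 9.69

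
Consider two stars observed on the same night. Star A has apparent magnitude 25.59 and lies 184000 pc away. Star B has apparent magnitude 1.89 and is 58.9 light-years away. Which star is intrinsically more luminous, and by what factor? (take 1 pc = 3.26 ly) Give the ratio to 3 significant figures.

Star B is more luminous, by a factor of 29.1.

Star A: M = m − 5 log₁₀ d + 5 = 25.59 − 5·5.2648 + 5 = 4.266
Star B: d = 58.9 ly / 3.26 = 18.07 pc
Star B: M = m − 5 log₁₀ d + 5 = 1.89 − 5·1.2569 + 5 = 0.606
ΔM = M_A − M_B = 4.266 − (0.606) = 3.660; smaller M is more luminous → Star B.
L ratio = 10^(0.4 |ΔM|) = 10^1.464 = 29.12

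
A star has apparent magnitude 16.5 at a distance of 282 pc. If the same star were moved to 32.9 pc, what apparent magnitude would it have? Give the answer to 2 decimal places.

m ≈ 11.83

Flux ∝ 1/d², so Δm = 5 log₁₀(d₂/d₁) = 5 log₁₀(32.9/282) = -4.665
m₂ = m₁ + Δm = 16.5 + (-4.665) = 11.835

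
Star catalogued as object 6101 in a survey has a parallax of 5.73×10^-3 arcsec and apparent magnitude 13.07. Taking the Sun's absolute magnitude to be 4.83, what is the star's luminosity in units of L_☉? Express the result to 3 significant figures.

L/L_☉ ≈ 0.154

d = 1/p = 1/5.73×10^-3″ = 174.5 pc
M = m − 5 log₁₀ d + 5 = 13.07 − 5·2.2418 + 5 = 6.861
M − M_☉ = 6.861 − 4.83 = 2.031
L/L_☉ = 10^(−0.4 × 2.031) = 0.1541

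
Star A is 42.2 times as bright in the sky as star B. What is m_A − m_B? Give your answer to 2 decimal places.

m_A − m_B ≈ -4.06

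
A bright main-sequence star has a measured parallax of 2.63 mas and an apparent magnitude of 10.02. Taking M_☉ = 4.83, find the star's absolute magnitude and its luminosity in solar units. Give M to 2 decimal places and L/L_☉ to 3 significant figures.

d = 1/p = 1000/2.63 mas = 380.2 pc
M = m − 5 log₁₀ d + 5 = 10.02 − 5·2.5800 + 5 = 2.120
M − M_☉ = 2.120 − 4.83 = -2.710
L/L_☉ = 10^(−0.4 × -2.710) = 12.14

M ≈ 2.12; L/L_☉ ≈ 12.1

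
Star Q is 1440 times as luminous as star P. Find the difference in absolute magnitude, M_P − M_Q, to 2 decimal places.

Pogson: ΔM = −2.5 log₁₀(ratio) = −2.5 log₁₀(1440) = −2.5 × 3.1584 = -7.896
Star Q is brighter so has the smaller magnitude: M_P − M_Q is positive.

M_P − M_Q ≈ 7.90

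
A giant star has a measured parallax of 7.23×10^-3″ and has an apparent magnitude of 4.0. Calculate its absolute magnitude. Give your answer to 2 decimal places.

d = 1/p = 1/7.23×10^-3″ = 138.3 pc
5 log₁₀(d/10 pc) = 5 log₁₀(138.3) − 5 = 5.704
M = m − 5 log₁₀(d/10) = 4.0 − 5.704 = -1.704

M ≈ -1.70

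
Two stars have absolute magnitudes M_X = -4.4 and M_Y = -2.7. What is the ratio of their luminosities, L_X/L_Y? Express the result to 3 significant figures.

L_X/L_Y ≈ 4.79

ΔM = M_X − M_Y = -1.7
L_X/L_Y = 10^(−0.4 ΔM) = 10^0.680 = 4.786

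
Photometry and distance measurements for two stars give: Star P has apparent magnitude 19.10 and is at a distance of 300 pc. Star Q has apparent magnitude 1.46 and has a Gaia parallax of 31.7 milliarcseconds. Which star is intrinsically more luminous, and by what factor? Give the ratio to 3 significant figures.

Star Q is more luminous, by a factor of 126000.

Star P: M = m − 5 log₁₀ d + 5 = 19.10 − 5·2.4771 + 5 = 11.714
Star Q: p = 31.7 mas = 0.0317″ → d = 1/p = 31.55 pc
Star Q: M = m − 5 log₁₀ d + 5 = 1.46 − 5·1.4989 + 5 = -1.035
ΔM = M_P − M_Q = 11.714 − (-1.035) = 12.749; smaller M is more luminous → Star Q.
L ratio = 10^(0.4 |ΔM|) = 10^5.100 = 125800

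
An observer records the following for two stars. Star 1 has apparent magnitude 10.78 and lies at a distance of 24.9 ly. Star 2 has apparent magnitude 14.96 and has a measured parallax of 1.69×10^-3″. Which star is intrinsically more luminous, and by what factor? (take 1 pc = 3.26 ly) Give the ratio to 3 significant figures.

Star 2 is more luminous, by a factor of 128.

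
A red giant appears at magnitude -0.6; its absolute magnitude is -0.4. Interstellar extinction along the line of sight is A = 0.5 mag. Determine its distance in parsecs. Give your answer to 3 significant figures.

m − M = 5 log₁₀(d/10 pc) + A  ⇒  -0.6 − (-0.4) − 0.5 = 5 log₁₀(d/10)
-0.700 = 5 log₁₀(d/10)
log₁₀ d = (m − M − A)/5 + 1 = 0.8600
d = 10^0.8600 = 7.244 pc

d ≈ 7.24 pc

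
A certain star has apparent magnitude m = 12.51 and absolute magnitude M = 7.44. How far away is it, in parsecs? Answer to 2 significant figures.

d ≈ 100 pc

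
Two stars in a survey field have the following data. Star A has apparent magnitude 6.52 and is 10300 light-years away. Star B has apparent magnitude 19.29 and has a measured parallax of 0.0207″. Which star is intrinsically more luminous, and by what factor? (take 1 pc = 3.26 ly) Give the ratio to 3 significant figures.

Star A: d = 10300 ly / 3.26 = 3160 pc
Star A: M = m − 5 log₁₀ d + 5 = 6.52 − 5·3.4996 + 5 = -5.978
Star B: d = 1/p = 1/0.0207″ = 48.31 pc
Star B: M = m − 5 log₁₀ d + 5 = 19.29 − 5·1.6840 + 5 = 15.870
ΔM = M_A − M_B = -5.978 − (15.870) = -21.848; smaller M is more luminous → Star A.
L ratio = 10^(0.4 |ΔM|) = 10^8.739 = 5.485×10^8

Star A is more luminous, by a factor of 5.49×10^8.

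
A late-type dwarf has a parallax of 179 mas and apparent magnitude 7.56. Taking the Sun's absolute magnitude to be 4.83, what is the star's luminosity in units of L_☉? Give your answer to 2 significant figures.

L/L_☉ ≈ 0.025

d = 1/p = 1000/179 mas = 5.587 pc
M = m − 5 log₁₀ d + 5 = 7.56 − 5·0.7471 + 5 = 8.824
M − M_☉ = 8.824 − 4.83 = 3.994
L/L_☉ = 10^(−0.4 × 3.994) = 0.02525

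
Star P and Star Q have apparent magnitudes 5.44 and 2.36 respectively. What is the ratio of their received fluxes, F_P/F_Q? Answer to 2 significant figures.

F_P/F_Q ≈ 0.059

Magnitude difference = 3.08
Flux ratio = 10^(−0.4 Δm) = 10^(−0.4 × 3.08) = 10^-1.232 = 0.05861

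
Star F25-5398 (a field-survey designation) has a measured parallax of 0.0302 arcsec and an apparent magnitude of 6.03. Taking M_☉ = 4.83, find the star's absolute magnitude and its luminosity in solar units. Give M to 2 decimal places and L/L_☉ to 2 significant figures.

M ≈ 3.43; L/L_☉ ≈ 3.6

d = 1/p = 1/0.0302″ = 33.11 pc
M = m − 5 log₁₀ d + 5 = 6.03 − 5·1.5200 + 5 = 3.430
M − M_☉ = 3.430 − 4.83 = -1.400
L/L_☉ = 10^(−0.4 × -1.400) = 3.631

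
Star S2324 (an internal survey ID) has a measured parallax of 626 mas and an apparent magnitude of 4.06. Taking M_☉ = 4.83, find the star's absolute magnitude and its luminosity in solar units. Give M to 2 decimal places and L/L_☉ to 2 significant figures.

d = 1/p = 1000/626 mas = 1.597 pc
M = m − 5 log₁₀ d + 5 = 4.06 − 5·0.2034 + 5 = 8.043
M − M_☉ = 8.043 − 4.83 = 3.213
L/L_☉ = 10^(−0.4 × 3.213) = 0.05186

M ≈ 8.04; L/L_☉ ≈ 0.052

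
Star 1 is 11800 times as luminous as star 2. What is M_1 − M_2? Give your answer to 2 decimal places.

Pogson: ΔM = −2.5 log₁₀(ratio) = −2.5 log₁₀(11800) = −2.5 × 4.0719 = -10.180
Star 1 is brighter, so it has the smaller magnitude: the difference is negative.

M_1 − M_2 ≈ -10.18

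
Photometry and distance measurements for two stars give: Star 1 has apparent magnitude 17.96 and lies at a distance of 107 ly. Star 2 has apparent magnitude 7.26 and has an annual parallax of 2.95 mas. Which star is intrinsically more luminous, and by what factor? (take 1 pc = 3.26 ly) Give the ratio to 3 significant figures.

Star 1: d = 107 ly / 3.26 = 32.82 pc
Star 1: M = m − 5 log₁₀ d + 5 = 17.96 − 5·1.5162 + 5 = 15.379
Star 2: p = 2.95 mas = 2.95×10^-3″ → d = 1/p = 339.0 pc
Star 2: M = m − 5 log₁₀ d + 5 = 7.26 − 5·2.5302 + 5 = -0.391
ΔM = M_1 − M_2 = 15.379 − (-0.391) = 15.770; smaller M is more luminous → Star 2.
L ratio = 10^(0.4 |ΔM|) = 10^6.308 = 2.032×10^6

Star 2 is more luminous, by a factor of 2.03×10^6.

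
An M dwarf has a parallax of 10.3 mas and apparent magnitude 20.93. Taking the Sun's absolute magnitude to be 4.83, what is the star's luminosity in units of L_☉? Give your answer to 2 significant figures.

L/L_☉ ≈ 3.4×10^-5

d = 1/p = 1000/10.3 mas = 97.09 pc
M = m − 5 log₁₀ d + 5 = 20.93 − 5·1.9872 + 5 = 15.994
M − M_☉ = 15.994 − 4.83 = 11.164
L/L_☉ = 10^(−0.4 × 11.164) = 3.422×10^-5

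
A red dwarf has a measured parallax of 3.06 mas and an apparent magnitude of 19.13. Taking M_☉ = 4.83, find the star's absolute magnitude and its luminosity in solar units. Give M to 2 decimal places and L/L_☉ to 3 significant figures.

d = 1/p = 1000/3.06 mas = 326.8 pc
M = m − 5 log₁₀ d + 5 = 19.13 − 5·2.5143 + 5 = 11.559
M − M_☉ = 11.559 − 4.83 = 6.729
L/L_☉ = 10^(−0.4 × 6.729) = 2.035×10^-3

M ≈ 11.56; L/L_☉ ≈ 2.03×10^-3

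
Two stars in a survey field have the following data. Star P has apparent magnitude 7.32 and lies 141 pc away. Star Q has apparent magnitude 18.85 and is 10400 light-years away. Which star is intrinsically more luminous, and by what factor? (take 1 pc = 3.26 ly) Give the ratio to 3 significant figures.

Star P is more luminous, by a factor of 79.9.

Star P: M = m − 5 log₁₀ d + 5 = 7.32 − 5·2.1492 + 5 = 1.574
Star Q: d = 10400 ly / 3.26 = 3190 pc
Star Q: M = m − 5 log₁₀ d + 5 = 18.85 − 5·3.5038 + 5 = 6.331
ΔM = M_P − M_Q = 1.574 − (6.331) = -4.757; smaller M is more luminous → Star P.
L ratio = 10^(0.4 |ΔM|) = 10^1.903 = 79.95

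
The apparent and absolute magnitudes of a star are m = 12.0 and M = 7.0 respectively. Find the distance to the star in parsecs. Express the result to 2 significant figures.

d ≈ 100 pc

μ = m − M = 5.000
m − M = 5 log₁₀ d − 5
log₁₀ d = (m − M)/5 + 1 = 2.0000
d = 10^2.0000 = 100.0 pc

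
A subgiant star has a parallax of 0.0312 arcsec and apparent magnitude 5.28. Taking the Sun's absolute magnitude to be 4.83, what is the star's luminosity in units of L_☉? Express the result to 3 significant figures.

d = 1/p = 1/0.0312″ = 32.05 pc
M = m − 5 log₁₀ d + 5 = 5.28 − 5·1.5058 + 5 = 2.751
M − M_☉ = 2.751 − 4.83 = -2.079
L/L_☉ = 10^(−0.4 × -2.079) = 6.787

L/L_☉ ≈ 6.79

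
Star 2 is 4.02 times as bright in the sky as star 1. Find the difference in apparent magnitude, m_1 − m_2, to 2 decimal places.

Pogson: Δm = −2.5 log₁₀(ratio) = −2.5 log₁₀(4.02) = −2.5 × 0.6042 = -1.511
Star 2 is brighter so has the smaller magnitude: m_1 − m_2 is positive.

m_1 − m_2 ≈ 1.51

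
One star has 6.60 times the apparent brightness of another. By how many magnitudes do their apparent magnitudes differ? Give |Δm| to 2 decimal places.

Pogson: Δm = −2.5 log₁₀(ratio) = −2.5 log₁₀(6.60) = −2.5 × 0.8195 = -2.049

|Δm| ≈ 2.05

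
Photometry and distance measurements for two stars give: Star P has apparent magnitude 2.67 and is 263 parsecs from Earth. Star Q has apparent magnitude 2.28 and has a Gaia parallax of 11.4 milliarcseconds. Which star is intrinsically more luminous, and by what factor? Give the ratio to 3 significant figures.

Star P is more luminous, by a factor of 6.28.

Star P: M = m − 5 log₁₀ d + 5 = 2.67 − 5·2.4200 + 5 = -4.430
Star Q: p = 11.4 mas = 0.0114″ → d = 1/p = 87.72 pc
Star Q: M = m − 5 log₁₀ d + 5 = 2.28 − 5·1.9431 + 5 = -2.435
ΔM = M_P − M_Q = -4.430 − (-2.435) = -1.994; smaller M is more luminous → Star P.
L ratio = 10^(0.4 |ΔM|) = 10^0.798 = 6.277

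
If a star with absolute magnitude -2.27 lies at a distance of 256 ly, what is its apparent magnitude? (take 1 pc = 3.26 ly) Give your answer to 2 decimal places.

m ≈ 2.21

d = 256 ly / 3.26 = 78.53 pc
m = M + 5 log₁₀ d − 5 = -2.27 + 5·1.8950 − 5 = 2.205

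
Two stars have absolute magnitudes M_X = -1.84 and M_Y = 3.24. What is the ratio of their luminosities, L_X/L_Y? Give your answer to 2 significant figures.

L_X/L_Y ≈ 110

ΔM = M_X − M_Y = -5.08
L_X/L_Y = 10^(−0.4 ΔM) = 10^2.032 = 107.6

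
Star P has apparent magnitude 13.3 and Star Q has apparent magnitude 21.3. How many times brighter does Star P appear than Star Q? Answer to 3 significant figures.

Magnitude difference = -8.0
Flux ratio = 10^(−0.4 Δm) = 10^(−0.4 × -8.0) = 10^3.200 = 1585

1580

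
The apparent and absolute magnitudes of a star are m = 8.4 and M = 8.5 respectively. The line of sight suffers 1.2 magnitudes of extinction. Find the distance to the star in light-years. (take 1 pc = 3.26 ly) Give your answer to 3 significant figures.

m − M = 5 log₁₀(d/10 pc) + A  ⇒  8.4 − (8.5) − 1.2 = 5 log₁₀(d/10)
-1.300 = 5 log₁₀(d/10)
log₁₀ d = (m − M − A)/5 + 1 = 0.7400
d = 10^0.7400 = 5.495 pc
= 17.92 ly

d ≈ 17.9 ly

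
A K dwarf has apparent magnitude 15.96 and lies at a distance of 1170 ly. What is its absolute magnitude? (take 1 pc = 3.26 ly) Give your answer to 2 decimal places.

M ≈ 8.19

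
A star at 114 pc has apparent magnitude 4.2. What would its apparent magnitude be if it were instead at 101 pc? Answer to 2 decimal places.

m ≈ 3.94

Flux ∝ 1/d², so Δm = 5 log₁₀(d₂/d₁) = 5 log₁₀(101/114) = -0.263
m₂ = m₁ + Δm = 4.2 + (-0.263) = 3.937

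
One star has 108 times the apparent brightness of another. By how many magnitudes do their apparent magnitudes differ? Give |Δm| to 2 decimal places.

Pogson: Δm = −2.5 log₁₀(ratio) = −2.5 log₁₀(108) = −2.5 × 2.0334 = -5.084

|Δm| ≈ 5.08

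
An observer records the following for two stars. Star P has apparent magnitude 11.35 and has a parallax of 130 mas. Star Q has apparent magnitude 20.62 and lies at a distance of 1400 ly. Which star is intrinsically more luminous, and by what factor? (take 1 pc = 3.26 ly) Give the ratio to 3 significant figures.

Star P is more luminous, by a factor of 1.64.

Star P: p = 130 mas = 0.130″ → d = 1/p = 7.692 pc
Star P: M = m − 5 log₁₀ d + 5 = 11.35 − 5·0.8861 + 5 = 11.920
Star Q: d = 1400 ly / 3.26 = 429.4 pc
Star Q: M = m − 5 log₁₀ d + 5 = 20.62 − 5·2.6329 + 5 = 12.455
ΔM = M_P − M_Q = 11.920 − (12.455) = -0.536; smaller M is more luminous → Star P.
L ratio = 10^(0.4 |ΔM|) = 10^0.214 = 1.638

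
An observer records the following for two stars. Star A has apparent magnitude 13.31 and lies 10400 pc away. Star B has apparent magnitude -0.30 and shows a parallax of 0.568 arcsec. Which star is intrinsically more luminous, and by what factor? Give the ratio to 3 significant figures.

Star A is more luminous, by a factor of 126.

Star A: M = m − 5 log₁₀ d + 5 = 13.31 − 5·4.0170 + 5 = -1.775
Star B: d = 1/p = 1/0.568″ = 1.761 pc
Star B: M = m − 5 log₁₀ d + 5 = -0.30 − 5·0.2457 + 5 = 3.472
ΔM = M_A − M_B = -1.775 − (3.472) = -5.247; smaller M is more luminous → Star A.
L ratio = 10^(0.4 |ΔM|) = 10^2.099 = 125.5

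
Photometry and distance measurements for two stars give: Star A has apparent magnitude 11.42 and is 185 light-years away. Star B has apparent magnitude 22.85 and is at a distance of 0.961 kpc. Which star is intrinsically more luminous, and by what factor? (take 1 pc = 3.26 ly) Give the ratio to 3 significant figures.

Star A is more luminous, by a factor of 130.

Star A: d = 185 ly / 3.26 = 56.75 pc
Star A: M = m − 5 log₁₀ d + 5 = 11.42 − 5·1.7540 + 5 = 7.650
Star B: d = 0.961 kpc = 961.0 pc
Star B: M = m − 5 log₁₀ d + 5 = 22.85 − 5·2.9827 + 5 = 12.936
ΔM = M_A − M_B = 7.650 − (12.936) = -5.286; smaller M is more luminous → Star A.
L ratio = 10^(0.4 |ΔM|) = 10^2.114 = 130.2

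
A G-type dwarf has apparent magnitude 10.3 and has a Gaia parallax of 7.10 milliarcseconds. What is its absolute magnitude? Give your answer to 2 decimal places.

p = 7.10 mas = 7.10×10^-3″ → d = 1/p = 140.8 pc
5 log₁₀(d/10 pc) = 5 log₁₀(140.8) − 5 = 5.744
M = m − 5 log₁₀(d/10) = 10.3 − 5.744 = 4.556

M ≈ 4.56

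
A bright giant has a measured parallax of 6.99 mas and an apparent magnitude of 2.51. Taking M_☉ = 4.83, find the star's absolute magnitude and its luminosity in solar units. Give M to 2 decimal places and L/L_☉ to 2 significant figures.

M ≈ -3.27; L/L_☉ ≈ 1700

d = 1/p = 1000/6.99 mas = 143.1 pc
M = m − 5 log₁₀ d + 5 = 2.51 − 5·2.1555 + 5 = -3.268
M − M_☉ = -3.268 − 4.83 = -8.098
L/L_☉ = 10^(−0.4 × -8.098) = 1734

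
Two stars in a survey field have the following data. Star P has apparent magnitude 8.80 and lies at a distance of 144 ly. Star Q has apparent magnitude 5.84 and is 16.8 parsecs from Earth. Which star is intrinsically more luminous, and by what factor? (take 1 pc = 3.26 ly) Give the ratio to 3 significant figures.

Star Q is more luminous, by a factor of 2.21.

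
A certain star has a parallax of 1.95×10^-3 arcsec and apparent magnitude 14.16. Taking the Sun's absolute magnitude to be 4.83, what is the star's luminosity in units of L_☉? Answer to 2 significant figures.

L/L_☉ ≈ 0.49

d = 1/p = 1/1.95×10^-3″ = 512.8 pc
M = m − 5 log₁₀ d + 5 = 14.16 − 5·2.7100 + 5 = 5.610
M − M_☉ = 5.610 − 4.83 = 0.780
L/L_☉ = 10^(−0.4 × 0.780) = 0.4875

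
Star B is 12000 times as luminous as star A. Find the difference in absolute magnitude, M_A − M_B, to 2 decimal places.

M_A − M_B ≈ 10.20

Pogson: ΔM = −2.5 log₁₀(ratio) = −2.5 log₁₀(12000) = −2.5 × 4.0792 = -10.198
Star B is brighter so has the smaller magnitude: M_A − M_B is positive.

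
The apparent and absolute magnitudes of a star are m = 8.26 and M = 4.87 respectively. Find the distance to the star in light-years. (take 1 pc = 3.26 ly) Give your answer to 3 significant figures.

d ≈ 155 ly

μ = m − M = 3.390
m − M = 5 log₁₀ d − 5
log₁₀ d = (m − M)/5 + 1 = 1.6780
d = 10^1.6780 = 47.64 pc
= 155.3 ly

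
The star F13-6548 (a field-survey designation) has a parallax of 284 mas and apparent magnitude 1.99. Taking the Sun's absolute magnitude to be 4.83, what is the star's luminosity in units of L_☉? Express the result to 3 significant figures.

L/L_☉ ≈ 1.70

d = 1/p = 1000/284 mas = 3.521 pc
M = m − 5 log₁₀ d + 5 = 1.99 − 5·0.5467 + 5 = 4.257
M − M_☉ = 4.257 − 4.83 = -0.573
L/L_☉ = 10^(−0.4 × -0.573) = 1.696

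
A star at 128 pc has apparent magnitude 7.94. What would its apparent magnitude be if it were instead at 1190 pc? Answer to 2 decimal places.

m ≈ 12.78

Flux ∝ 1/d², so Δm = 5 log₁₀(d₂/d₁) = 5 log₁₀(1190/128) = 4.842
m₂ = m₁ + Δm = 7.94 + (4.842) = 12.782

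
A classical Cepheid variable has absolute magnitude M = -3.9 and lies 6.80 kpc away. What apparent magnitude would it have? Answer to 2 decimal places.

d = 6.80 kpc = 6800 pc
m = M + 5 log₁₀ d − 5 = -3.9 + 5·3.8325 − 5 = 10.263

m ≈ 10.26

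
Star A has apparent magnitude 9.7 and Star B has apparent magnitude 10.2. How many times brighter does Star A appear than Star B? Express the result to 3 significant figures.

1.58

Δm = 9.7 − (10.2) = -0.5
Flux ratio = 10^(−0.4 Δm) = 10^(−0.4 × -0.5) = 10^0.200 = 1.585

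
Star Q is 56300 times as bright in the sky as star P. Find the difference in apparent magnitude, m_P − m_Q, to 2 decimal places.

m_P − m_Q ≈ 11.88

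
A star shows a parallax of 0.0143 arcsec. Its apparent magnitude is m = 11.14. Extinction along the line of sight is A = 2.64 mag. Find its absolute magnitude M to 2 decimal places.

M ≈ 4.28

d = 1/p = 1/0.0143″ = 69.93 pc
5 log₁₀(d/10 pc) = 5 log₁₀(69.93) − 5 = 4.223
M = m − 5 log₁₀(d/10) − A = 11.14 − 4.223 − 2.64 = 4.277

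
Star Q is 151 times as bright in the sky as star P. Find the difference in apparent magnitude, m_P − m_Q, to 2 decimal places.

m_P − m_Q ≈ 5.45

Pogson: Δm = −2.5 log₁₀(ratio) = −2.5 log₁₀(151) = −2.5 × 2.1790 = -5.447
Star Q is brighter so has the smaller magnitude: m_P − m_Q is positive.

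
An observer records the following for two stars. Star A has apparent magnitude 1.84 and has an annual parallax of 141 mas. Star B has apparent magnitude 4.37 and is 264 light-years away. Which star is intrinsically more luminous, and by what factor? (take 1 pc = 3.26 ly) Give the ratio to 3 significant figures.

Star A: p = 141 mas = 0.141″ → d = 1/p = 7.092 pc
Star A: M = m − 5 log₁₀ d + 5 = 1.84 − 5·0.8508 + 5 = 2.586
Star B: d = 264 ly / 3.26 = 80.98 pc
Star B: M = m − 5 log₁₀ d + 5 = 4.37 − 5·1.9084 + 5 = -0.172
ΔM = M_A − M_B = 2.586 − (-0.172) = 2.758; smaller M is more luminous → Star B.
L ratio = 10^(0.4 |ΔM|) = 10^1.103 = 12.68

Star B is more luminous, by a factor of 12.7.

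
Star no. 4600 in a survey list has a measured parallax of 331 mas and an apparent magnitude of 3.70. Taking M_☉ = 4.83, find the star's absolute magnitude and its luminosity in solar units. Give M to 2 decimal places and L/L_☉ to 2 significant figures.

d = 1/p = 1000/331 mas = 3.021 pc
M = m − 5 log₁₀ d + 5 = 3.70 − 5·0.4802 + 5 = 6.299
M − M_☉ = 6.299 − 4.83 = 1.469
L/L_☉ = 10^(−0.4 × 1.469) = 0.2584

M ≈ 6.30; L/L_☉ ≈ 0.26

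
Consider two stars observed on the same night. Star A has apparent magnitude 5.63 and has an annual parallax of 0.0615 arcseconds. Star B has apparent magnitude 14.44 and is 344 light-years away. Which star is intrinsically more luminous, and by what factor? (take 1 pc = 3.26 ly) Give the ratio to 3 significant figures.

Star A: d = 1/p = 1/0.0615″ = 16.26 pc
Star A: M = m − 5 log₁₀ d + 5 = 5.63 − 5·1.2111 + 5 = 4.574
Star B: d = 344 ly / 3.26 = 105.5 pc
Star B: M = m − 5 log₁₀ d + 5 = 14.44 − 5·2.0233 + 5 = 9.323
ΔM = M_A − M_B = 4.574 − (9.323) = -4.749; smaller M is more luminous → Star A.
L ratio = 10^(0.4 |ΔM|) = 10^1.900 = 79.35

Star A is more luminous, by a factor of 79.4.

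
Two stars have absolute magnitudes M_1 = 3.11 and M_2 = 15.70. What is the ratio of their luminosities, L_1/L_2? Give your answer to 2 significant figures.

L_1/L_2 ≈ 110000

ΔM = M_1 − M_2 = -12.59
L_1/L_2 = 10^(−0.4 ΔM) = 10^5.036 = 108600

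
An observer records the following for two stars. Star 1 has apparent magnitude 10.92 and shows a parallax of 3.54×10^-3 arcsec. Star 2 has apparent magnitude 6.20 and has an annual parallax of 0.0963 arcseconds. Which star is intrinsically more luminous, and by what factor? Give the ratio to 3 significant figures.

Star 1 is more luminous, by a factor of 9.58.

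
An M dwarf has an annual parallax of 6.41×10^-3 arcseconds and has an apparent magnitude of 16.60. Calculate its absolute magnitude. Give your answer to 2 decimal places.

d = 1/p = 1/6.41×10^-3″ = 156.0 pc
5 log₁₀(d/10 pc) = 5 log₁₀(156.0) − 5 = 5.966
M = m − 5 log₁₀(d/10) = 16.60 − 5.966 = 10.634

M ≈ 10.63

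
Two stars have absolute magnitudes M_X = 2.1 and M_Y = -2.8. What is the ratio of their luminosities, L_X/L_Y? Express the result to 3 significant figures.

L_X/L_Y ≈ 0.0110

ΔM = M_X − M_Y = 4.9
L_X/L_Y = 10^(−0.4 ΔM) = 10^-1.960 = 0.01096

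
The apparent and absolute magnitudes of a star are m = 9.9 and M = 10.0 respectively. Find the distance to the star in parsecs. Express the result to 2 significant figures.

d ≈ 9.5 pc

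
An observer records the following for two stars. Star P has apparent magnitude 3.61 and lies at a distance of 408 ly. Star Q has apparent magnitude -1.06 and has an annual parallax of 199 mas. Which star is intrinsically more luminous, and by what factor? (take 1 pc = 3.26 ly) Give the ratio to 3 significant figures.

Star P is more luminous, by a factor of 8.41.

Star P: d = 408 ly / 3.26 = 125.2 pc
Star P: M = m − 5 log₁₀ d + 5 = 3.61 − 5·2.0974 + 5 = -1.877
Star Q: p = 199 mas = 0.199″ → d = 1/p = 5.025 pc
Star Q: M = m − 5 log₁₀ d + 5 = -1.06 − 5·0.7011 + 5 = 0.434
ΔM = M_P − M_Q = -1.877 − (0.434) = -2.311; smaller M is more luminous → Star P.
L ratio = 10^(0.4 |ΔM|) = 10^0.925 = 8.406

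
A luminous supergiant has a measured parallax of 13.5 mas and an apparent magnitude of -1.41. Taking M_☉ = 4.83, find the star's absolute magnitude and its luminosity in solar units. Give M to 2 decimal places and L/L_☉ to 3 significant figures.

M ≈ -5.76; L/L_☉ ≈ 17200

d = 1/p = 1000/13.5 mas = 74.07 pc
M = m − 5 log₁₀ d + 5 = -1.41 − 5·1.8697 + 5 = -5.758
M − M_☉ = -5.758 − 4.83 = -10.588
L/L_☉ = 10^(−0.4 × -10.588) = 17190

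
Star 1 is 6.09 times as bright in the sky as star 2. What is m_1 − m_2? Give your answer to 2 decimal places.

m_1 − m_2 ≈ -1.96

Pogson: Δm = −2.5 log₁₀(ratio) = −2.5 log₁₀(6.09) = −2.5 × 0.7846 = -1.962
Star 1 is brighter, so it has the smaller magnitude: the difference is negative.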